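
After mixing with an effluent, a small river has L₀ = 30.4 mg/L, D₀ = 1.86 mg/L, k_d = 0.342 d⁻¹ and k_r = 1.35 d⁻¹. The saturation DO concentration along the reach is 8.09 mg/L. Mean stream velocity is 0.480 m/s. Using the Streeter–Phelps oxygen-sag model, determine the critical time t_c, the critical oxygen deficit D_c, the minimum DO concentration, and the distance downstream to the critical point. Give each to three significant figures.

With k_r/k_d = 3.947 and 1 − D₀(k_r−k_d)/(k_d L₀) = 0.8197,
t_c = ln(3.947 × 0.8197) / (1.35 − 0.342) = ln(3.236) / 1.008 = 1.174/1.008 = 1.165 d.
D_c = (k_d/k_r) L₀ e^(−k_d t_c) = (0.342/1.35) × 30.4 × e^(−0.342×1.165) = 0.2533 × 30.4 × 0.6714 = 5.171 mg/L.
Minimum DO = C_s − D_c = 8.09 − 5.171 = 2.919 mg/L.
x_c = v t_c = 0.480 m/s × 1.165 d × 86400 s/d = 48310 m ≈ 48.3 km.

t_c ≈ 1.16 d; D_c ≈ 5.17 mg/L; min DO ≈ 2.92 mg/L; x_c ≈ 48.3 km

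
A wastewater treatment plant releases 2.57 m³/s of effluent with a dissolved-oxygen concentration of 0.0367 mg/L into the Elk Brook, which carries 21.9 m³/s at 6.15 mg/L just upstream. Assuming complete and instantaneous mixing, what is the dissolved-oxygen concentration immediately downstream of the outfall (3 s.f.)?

5.51 mg/L

Flow-weighted mixing: C = (Q_r C_r + Q_w C_w)/(Q_r + Q_w)
= (21.9×6.15 + 2.57×0.0367)/(21.9 + 2.57) = 134.8/24.47 = 5.508 mg/L.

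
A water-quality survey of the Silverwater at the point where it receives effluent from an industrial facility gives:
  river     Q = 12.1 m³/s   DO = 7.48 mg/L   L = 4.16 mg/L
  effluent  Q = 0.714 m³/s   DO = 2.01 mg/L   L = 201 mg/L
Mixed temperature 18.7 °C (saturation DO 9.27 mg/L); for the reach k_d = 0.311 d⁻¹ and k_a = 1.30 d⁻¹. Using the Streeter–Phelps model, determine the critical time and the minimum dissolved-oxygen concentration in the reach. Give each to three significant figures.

Mixed DO = (12.1×7.48 + 0.714×2.01)/(12.1+0.714) = 91.94/12.81 = 7.175 mg/L.
Mixed L₀ = (12.1×4.16 + 0.714×201)/(12.81) = 193.8/12.81 = 15.13 mg/L.
Initial deficit D₀ = C_s − DO₀ = 9.27 − 7.175 = 2.095 mg/L.
t_c = (1/0.9890) ln[(1.30/0.311)(1 − 2.095×0.9890/(0.311×15.13))] = 1.011 × ln(2.339) = 0.8593 d.
D_c = (0.311/1.30) × 15.13 × e^(−0.311×0.8593) = 0.2392 × 15.13 × 0.7655 = 2.770 mg/L.
Minimum DO = 9.27 − 2.770 = 6.500 mg/L.

t_c ≈ 0.859 d; minimum DO ≈ 6.50 mg/L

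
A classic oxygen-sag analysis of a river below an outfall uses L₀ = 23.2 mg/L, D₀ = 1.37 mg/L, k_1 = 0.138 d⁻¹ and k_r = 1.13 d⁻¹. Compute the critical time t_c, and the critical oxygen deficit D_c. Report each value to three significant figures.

t_c ≈ 1.56 d; D_c ≈ 2.28 mg/L

At the critical point dD/dt = 0, so k_1 L₀ e^(−k_1 t) = k_r D. Substituting D(t) from the Streeter–Phelps equation and solving for t gives
t_c = ln[(k_r/k_1)(1 − D₀(k_r−k_1)/(k_1 L₀))] / (k_r−k_1).
Here k_r−k_1 = 0.9920 d⁻¹ and 1 − D₀(k_r−k_1)/(k_1 L₀) = 1 − 1.37×0.9920/(0.138×23.2) = 0.5755, so
t_c = ln(8.188 × 0.5755) / 0.9920 = 1.550 / 0.9920 = 1.563 d.
L(t_c) = L₀ e^(−k_1 t_c) = 23.2 × 0.8060 = 18.70 mg/L, and at the critical point k_r D_c = k_1 L, so D_c = (0.138/1.13) × 18.70 = 2.284 mg/L.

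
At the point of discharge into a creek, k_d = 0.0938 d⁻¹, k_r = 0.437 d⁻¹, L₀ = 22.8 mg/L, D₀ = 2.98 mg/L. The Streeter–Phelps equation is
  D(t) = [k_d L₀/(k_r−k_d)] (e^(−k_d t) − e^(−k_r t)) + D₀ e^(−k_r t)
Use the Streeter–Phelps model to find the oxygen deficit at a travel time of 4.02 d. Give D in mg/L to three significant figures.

D ≈ 3.71 mg/L

k_d L₀/(k_r−k_d) = 0.0938×22.8/(0.437−0.0938) = 2.139/0.3432 = 6.231 mg/L.
e^(−k_d t) = e^(−0.0938×4.020) = 0.6859; e^(−k_r t) = e^(−0.437×4.020) = 0.1726.
D = 6.231 × (0.6859 − 0.1726) + 2.98 × 0.1726 = 3.198 + 0.5144 = 3.713 mg/L.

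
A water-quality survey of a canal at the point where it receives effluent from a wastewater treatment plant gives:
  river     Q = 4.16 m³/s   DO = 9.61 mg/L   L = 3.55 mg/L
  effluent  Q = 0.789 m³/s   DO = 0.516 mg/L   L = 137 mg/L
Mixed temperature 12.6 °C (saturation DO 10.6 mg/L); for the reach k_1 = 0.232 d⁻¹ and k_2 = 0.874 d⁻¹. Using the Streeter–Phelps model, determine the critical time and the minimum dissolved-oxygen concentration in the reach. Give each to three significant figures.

Mixed DO = (4.16×9.61 + 0.789×0.516)/(4.16+0.789) = 40.38/4.949 = 8.160 mg/L.
Mixed L₀ = (4.16×3.55 + 0.789×137)/(4.949) = 122.9/4.949 = 24.83 mg/L.
Initial deficit D₀ = C_s − DO₀ = 10.6 − 8.160 = 2.440 mg/L.
t_c = (1/0.6420) ln[(0.874/0.232)(1 − 2.440×0.6420/(0.232×24.83))] = 1.558 × ln(2.743) = 1.572 d.
D_c = (0.232/0.874) × 24.83 × e^(−0.232×1.572) = 0.2654 × 24.83 × 0.6945 = 4.576 mg/L.
Minimum DO = 10.6 − 4.576 = 6.024 mg/L.

t_c ≈ 1.57 d; minimum DO ≈ 6.02 mg/L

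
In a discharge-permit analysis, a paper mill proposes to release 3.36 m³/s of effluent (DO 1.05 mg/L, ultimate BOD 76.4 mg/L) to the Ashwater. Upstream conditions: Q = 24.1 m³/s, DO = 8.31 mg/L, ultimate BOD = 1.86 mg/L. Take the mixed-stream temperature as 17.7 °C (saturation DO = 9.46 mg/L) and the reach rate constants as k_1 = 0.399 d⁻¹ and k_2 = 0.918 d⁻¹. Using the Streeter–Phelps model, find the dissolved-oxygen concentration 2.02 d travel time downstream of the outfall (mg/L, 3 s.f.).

DO ≈ 6.69 mg/L

Mixed DO = (24.1×8.31 + 3.36×1.05)/(24.1+3.36) = 203.8/27.46 = 7.422 mg/L.
Mixed L₀ = (24.1×1.86 + 3.36×76.4)/(27.46) = 301.5/27.46 = 10.98 mg/L.
Initial deficit D₀ = C_s − DO₀ = 9.46 − 7.422 = 2.038 mg/L.
D(2.02) = [0.399×10.98/(0.918−0.399)](e^(−0.399×2.02) − e^(−0.918×2.02)) + 2.038 e^(−0.918×2.02)
= 8.442 × (0.4466 − 0.1566) + 2.038 × 0.1566 = 2.768 mg/L.
DO = 9.46 − 2.768 = 6.692 mg/L.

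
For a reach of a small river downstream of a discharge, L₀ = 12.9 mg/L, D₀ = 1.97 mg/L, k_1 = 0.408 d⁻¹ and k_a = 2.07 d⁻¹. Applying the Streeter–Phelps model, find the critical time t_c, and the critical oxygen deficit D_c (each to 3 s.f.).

t_c ≈ 0.392 d; D_c ≈ 2.17 mg/L

t_c = [1/(k_a−k_1)] ln[(k_a/k_1)(1 − D₀(k_a−k_1)/(k_1 L₀))]
= [1/(2.07−0.408)] ln[(2.07/0.408)(1 − 1.97×1.662/(0.408×12.9))]
= (1/1.662) ln[5.074 × 0.3779] = 0.6017 × ln(1.917) = 0.6017 × 0.6510 = 0.3917 d.
D_c = (k_1/k_a) L₀ e^(−k_1 t_c) = (0.408/2.07) × 12.9 × e^(−0.408×0.3917) = 0.1971 × 12.9 × 0.8523 = 2.167 mg/L.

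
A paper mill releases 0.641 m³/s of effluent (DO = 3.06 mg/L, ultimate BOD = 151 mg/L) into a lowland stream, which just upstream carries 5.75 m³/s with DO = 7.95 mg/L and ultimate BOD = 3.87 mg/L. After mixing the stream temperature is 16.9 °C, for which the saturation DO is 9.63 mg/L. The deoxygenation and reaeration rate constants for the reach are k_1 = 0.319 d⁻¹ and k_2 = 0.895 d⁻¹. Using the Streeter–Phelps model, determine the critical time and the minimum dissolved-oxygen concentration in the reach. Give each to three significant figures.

t_c ≈ 1.38 d; minimum DO ≈ 5.36 mg/L

Mixed DO = (5.75×7.95 + 0.641×3.06)/(5.75+0.641) = 47.67/6.391 = 7.460 mg/L.
Mixed L₀ = (5.75×3.87 + 0.641×151)/(6.391) = 119.0/6.391 = 18.63 mg/L.
Initial deficit D₀ = C_s − DO₀ = 9.63 − 7.460 = 2.170 mg/L.
t_c = (1/0.5760) ln[(0.895/0.319)(1 − 2.170×0.5760/(0.319×18.63))] = 1.736 × ln(2.215) = 1.381 d.
D_c = (0.319/0.895) × 18.63 × e^(−0.319×1.381) = 0.3564 × 18.63 × 0.6437 = 4.274 mg/L.
Minimum DO = 9.63 − 4.274 = 5.356 mg/L.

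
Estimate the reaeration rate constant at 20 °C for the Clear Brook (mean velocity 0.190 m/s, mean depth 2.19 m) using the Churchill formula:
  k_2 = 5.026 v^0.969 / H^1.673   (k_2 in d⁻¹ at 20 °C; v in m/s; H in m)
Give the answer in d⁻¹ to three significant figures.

k_2 ≈ 0.271 d⁻¹

k_2 = 5.026 × 0.190^0.969 / 2.19^1.673 = 5.026 × 0.2000 / 3.712 = 0.2709 d⁻¹.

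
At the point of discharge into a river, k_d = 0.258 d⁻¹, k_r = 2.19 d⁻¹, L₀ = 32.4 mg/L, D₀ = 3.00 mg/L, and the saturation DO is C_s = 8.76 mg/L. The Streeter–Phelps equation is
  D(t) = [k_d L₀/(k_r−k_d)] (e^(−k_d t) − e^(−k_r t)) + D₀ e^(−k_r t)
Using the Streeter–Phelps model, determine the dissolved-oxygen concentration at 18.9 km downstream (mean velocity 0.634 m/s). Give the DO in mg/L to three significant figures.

Travel time t = x/v = 18.9 km / (0.634 m/s) = 18900 m / 0.634 m/s = 29810 s = 0.3450 d.
k_d L₀/(k_r−k_d) = 0.258×32.4/(2.19−0.258) = 8.359/1.932 = 4.327 mg/L.
e^(−k_d t) = e^(−0.258×0.3450) = 0.9148; e^(−k_r t) = e^(−2.19×0.3450) = 0.4697.
D = 4.327 × (0.9148 − 0.4697) + 3.00 × 0.4697 = 1.926 + 1.409 = 3.335 mg/L.
DO = C_s − D = 8.76 − 3.335 = 5.425 mg/L.

DO ≈ 5.42 mg/L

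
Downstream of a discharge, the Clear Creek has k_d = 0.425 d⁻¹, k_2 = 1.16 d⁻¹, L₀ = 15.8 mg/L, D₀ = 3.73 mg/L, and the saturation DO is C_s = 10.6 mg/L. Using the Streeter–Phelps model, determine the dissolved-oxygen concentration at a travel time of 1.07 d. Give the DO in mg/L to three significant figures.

k_d L₀/(k_2−k_d) = 0.425×15.8/(1.16−0.425) = 6.715/0.7350 = 9.136 mg/L.
e^(−k_d t) = e^(−0.425×1.070) = 0.6346; e^(−k_2 t) = e^(−1.16×1.070) = 0.2890.
D = 9.136 × (0.6346 − 0.2890) + 3.73 × 0.2890 = 3.157 + 1.078 = 4.235 mg/L.
DO = C_s − D = 10.6 − 4.235 = 6.365 mg/L.

DO ≈ 6.36 mg/L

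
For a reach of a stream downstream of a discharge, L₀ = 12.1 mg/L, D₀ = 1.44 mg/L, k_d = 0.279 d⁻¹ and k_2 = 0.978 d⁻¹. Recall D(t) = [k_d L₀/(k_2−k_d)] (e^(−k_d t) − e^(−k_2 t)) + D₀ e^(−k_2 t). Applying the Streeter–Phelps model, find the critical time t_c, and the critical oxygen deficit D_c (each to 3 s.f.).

t_c = [1/(k_2−k_d)] ln[(k_2/k_d)(1 − D₀(k_2−k_d)/(k_d L₀))]
= [1/(0.978−0.279)] ln[(0.978/0.279)(1 − 1.44×0.6990/(0.279×12.1))]
= (1/0.6990) ln[3.505 × 0.7018] = 1.431 × ln(2.460) = 1.431 × 0.9002 = 1.288 d.
D_c = (k_d/k_2) L₀ e^(−k_d t_c) = (0.279/0.978) × 12.1 × e^(−0.279×1.288) = 0.2853 × 12.1 × 0.6981 = 2.410 mg/L.

t_c ≈ 1.29 d; D_c ≈ 2.41 mg/L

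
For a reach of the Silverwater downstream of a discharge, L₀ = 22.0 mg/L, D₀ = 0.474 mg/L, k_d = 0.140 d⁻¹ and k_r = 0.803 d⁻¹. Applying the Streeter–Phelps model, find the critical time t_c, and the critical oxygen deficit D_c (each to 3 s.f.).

t_c ≈ 2.47 d; D_c ≈ 2.71 mg/L

At the critical point dD/dt = 0, so k_d L₀ e^(−k_d t) = k_r D. Substituting D(t) from the Streeter–Phelps equation and solving for t gives
t_c = ln[(k_r/k_d)(1 − D₀(k_r−k_d)/(k_d L₀))] / (k_r−k_d).
Here k_r−k_d = 0.6630 d⁻¹ and 1 − D₀(k_r−k_d)/(k_d L₀) = 1 − 0.474×0.6630/(0.140×22.0) = 0.8980, so
t_c = ln(5.736 × 0.8980) / 0.6630 = 1.639 / 0.6630 = 2.472 d.
L(t_c) = L₀ e^(−k_d t_c) = 22.0 × 0.7074 = 15.56 mg/L, and at the critical point k_r D_c = k_d L, so D_c = (0.140/0.803) × 15.56 = 2.713 mg/L.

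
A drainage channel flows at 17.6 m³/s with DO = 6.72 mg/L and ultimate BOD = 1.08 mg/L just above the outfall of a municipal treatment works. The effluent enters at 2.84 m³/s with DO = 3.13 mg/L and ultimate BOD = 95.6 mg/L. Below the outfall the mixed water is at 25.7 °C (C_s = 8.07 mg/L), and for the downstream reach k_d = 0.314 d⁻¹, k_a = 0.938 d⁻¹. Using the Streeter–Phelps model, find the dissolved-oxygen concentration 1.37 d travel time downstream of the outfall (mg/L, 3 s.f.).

Mixed DO = (17.6×6.72 + 2.84×3.13)/(17.6+2.84) = 127.2/20.44 = 6.221 mg/L.
Mixed L₀ = (17.6×1.08 + 2.84×95.6)/(20.44) = 290.5/20.44 = 14.21 mg/L.
Initial deficit D₀ = C_s − DO₀ = 8.07 − 6.221 = 1.849 mg/L.
D(1.37) = [0.314×14.21/(0.938−0.314)](e^(−0.314×1.37) − e^(−0.938×1.37)) + 1.849 e^(−0.938×1.37)
= 7.152 × (0.6504 − 0.2766) + 1.849 × 0.2766 = 3.185 mg/L.
DO = 8.07 − 3.185 = 4.885 mg/L.

DO ≈ 4.89 mg/L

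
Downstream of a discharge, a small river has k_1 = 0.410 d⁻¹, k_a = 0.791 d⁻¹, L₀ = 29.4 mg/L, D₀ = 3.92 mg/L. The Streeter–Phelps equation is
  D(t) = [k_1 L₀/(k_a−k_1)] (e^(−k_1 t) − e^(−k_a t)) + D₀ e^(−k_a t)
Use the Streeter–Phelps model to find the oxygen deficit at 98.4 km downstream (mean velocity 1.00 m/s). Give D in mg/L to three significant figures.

D ≈ 8.57 mg/L

Travel time t = x/v = 98.4 km / (1.00 m/s) = 98400 m / 1.00 m/s = 98400 s = 1.139 d.
k_1 L₀/(k_a−k_1) = 0.410×29.4/(0.791−0.410) = 12.05/0.3810 = 31.64 mg/L.
e^(−k_1 t) = e^(−0.410×1.139) = 0.6269; e^(−k_a t) = e^(−0.791×1.139) = 0.4062.
D = 31.64 × (0.6269 − 0.4062) + 3.92 × 0.4062 = 6.982 + 1.592 = 8.575 mg/L.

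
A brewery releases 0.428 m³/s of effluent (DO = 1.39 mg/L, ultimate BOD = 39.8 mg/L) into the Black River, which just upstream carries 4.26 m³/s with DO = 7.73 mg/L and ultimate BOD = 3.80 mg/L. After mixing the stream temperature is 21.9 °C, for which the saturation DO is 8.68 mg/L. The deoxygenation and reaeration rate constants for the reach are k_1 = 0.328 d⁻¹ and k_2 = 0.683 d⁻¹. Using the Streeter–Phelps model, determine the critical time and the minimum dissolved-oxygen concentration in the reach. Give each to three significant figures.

t_c ≈ 1.32 d; minimum DO ≈ 6.47 mg/L

Mixed DO = (4.26×7.73 + 0.428×1.39)/(4.26+0.428) = 33.52/4.688 = 7.151 mg/L.
Mixed L₀ = (4.26×3.80 + 0.428×39.8)/(4.688) = 33.22/4.688 = 7.087 mg/L.
Initial deficit D₀ = C_s − DO₀ = 8.68 − 7.151 = 1.529 mg/L.
t_c = (1/0.3550) ln[(0.683/0.328)(1 − 1.529×0.3550/(0.328×7.087))] = 2.817 × ln(1.596) = 1.317 d.
D_c = (0.328/0.683) × 7.087 × e^(−0.328×1.317) = 0.4802 × 7.087 × 0.6492 = 2.209 mg/L.
Minimum DO = 8.68 − 2.209 = 6.471 mg/L.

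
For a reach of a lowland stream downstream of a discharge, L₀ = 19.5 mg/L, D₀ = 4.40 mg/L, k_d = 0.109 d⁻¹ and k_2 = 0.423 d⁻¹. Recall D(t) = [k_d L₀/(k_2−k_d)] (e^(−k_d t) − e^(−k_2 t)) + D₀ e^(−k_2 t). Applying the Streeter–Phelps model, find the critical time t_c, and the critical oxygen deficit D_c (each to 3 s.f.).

t_c ≈ 0.975 d; D_c ≈ 4.52 mg/L

t_c = [1/(k_2−k_d)] ln[(k_2/k_d)(1 − D₀(k_2−k_d)/(k_d L₀))]
= [1/(0.423−0.109)] ln[(0.423/0.109)(1 − 4.40×0.3140/(0.109×19.5))]
= (1/0.3140) ln[3.881 × 0.3500] = 3.185 × ln(1.358) = 3.185 × 0.3062 = 0.9751 d.
L(t_c) = L₀ e^(−k_d t_c) = 19.5 × 0.8992 = 17.53 mg/L, and at the critical point k_2 D_c = k_d L, so D_c = (0.109/0.423) × 17.53 = 4.518 mg/L.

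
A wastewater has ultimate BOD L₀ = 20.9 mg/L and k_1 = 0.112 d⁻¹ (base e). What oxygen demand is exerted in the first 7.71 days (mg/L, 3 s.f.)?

y ≈ 12.1 mg/L

y_t = L₀(1 − e^(−k_1 t)) = 20.9 × (1 − e^(−0.112×7.71))
= 20.9 × (1 − 0.4217) = 20.9 × 0.5783 = 12.09 mg/L.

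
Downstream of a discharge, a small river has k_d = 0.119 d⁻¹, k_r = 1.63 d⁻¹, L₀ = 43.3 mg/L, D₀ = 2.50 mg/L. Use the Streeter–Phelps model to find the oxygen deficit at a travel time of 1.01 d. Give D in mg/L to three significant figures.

D ≈ 2.85 mg/L

k_d L₀/(k_r−k_d) = 0.119×43.3/(1.63−0.119) = 5.153/1.511 = 3.410 mg/L.
e^(−k_d t) = e^(−0.119×1.010) = 0.8868; e^(−k_r t) = e^(−1.63×1.010) = 0.1928.
D = 3.410 × (0.8868 − 0.1928) + 2.50 × 0.1928 = 2.367 + 0.4819 = 2.848 mg/L.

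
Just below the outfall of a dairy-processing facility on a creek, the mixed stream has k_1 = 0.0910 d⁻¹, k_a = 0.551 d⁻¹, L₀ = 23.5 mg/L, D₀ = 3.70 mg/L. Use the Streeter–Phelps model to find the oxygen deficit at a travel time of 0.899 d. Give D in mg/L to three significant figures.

k_1 L₀/(k_a−k_1) = 0.0910×23.5/(0.551−0.0910) = 2.139/0.4600 = 4.649 mg/L.
e^(−k_1 t) = e^(−0.0910×0.8990) = 0.9214; e^(−k_a t) = e^(−0.551×0.8990) = 0.6094.
D = 4.649 × (0.9214 − 0.6094) + 3.70 × 0.6094 = 1.451 + 2.255 = 3.706 mg/L.

D ≈ 3.71 mg/L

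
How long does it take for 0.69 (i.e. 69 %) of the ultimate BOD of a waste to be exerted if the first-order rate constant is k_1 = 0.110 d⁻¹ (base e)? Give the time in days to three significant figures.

y/L₀ = 1 − e^(−k_1 t) = 0.69 ⇒ e^(−k_1 t) = 0.310
t = −ln(0.310) / 0.110 = 1.171 / 0.110 = 10.65 d.

t ≈ 10.6 d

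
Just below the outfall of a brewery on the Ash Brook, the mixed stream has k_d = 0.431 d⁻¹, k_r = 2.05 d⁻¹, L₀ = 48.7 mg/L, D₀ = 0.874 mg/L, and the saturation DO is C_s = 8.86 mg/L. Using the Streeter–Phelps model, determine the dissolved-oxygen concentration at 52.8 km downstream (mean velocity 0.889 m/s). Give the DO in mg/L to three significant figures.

Travel time t = x/v = 52.8 km / (0.889 m/s) = 52800 m / 0.889 m/s = 59390 s = 0.6874 d.
k_d L₀/(k_r−k_d) = 0.431×48.7/(2.05−0.431) = 20.99/1.619 = 12.96 mg/L.
e^(−k_d t) = e^(−0.431×0.6874) = 0.7436; e^(−k_r t) = e^(−2.05×0.6874) = 0.2443.
D = 12.96 × (0.7436 − 0.2443) + 0.874 × 0.2443 = 6.472 + 0.2136 = 6.686 mg/L.
DO = C_s − D = 8.86 − 6.686 = 2.174 mg/L.

DO ≈ 2.17 mg/L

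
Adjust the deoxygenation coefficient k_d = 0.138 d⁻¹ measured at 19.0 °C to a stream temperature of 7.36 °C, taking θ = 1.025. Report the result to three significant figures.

k_d ≈ 0.104 d⁻¹

k_d(T₂) = k_d(T₁) · θ^(T₂−T₁) = 0.138 × 1.025^(7.36−19.0)
= 0.138 × 1.025^-11.6 = 0.138 × 0.7502 = 0.1035 d⁻¹.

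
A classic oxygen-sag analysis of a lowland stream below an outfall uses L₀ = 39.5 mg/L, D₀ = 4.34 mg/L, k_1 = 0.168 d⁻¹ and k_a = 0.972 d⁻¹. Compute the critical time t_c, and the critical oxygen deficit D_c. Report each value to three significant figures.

With k_a/k_1 = 5.786 and 1 − D₀(k_a−k_1)/(k_1 L₀) = 0.4742,
t_c = ln(5.786 × 0.4742) / (0.972 − 0.168) = ln(2.743) / 0.8040 = 1.009/0.8040 = 1.255 d.
L(t_c) = L₀ e^(−k_1 t_c) = 39.5 × 0.8099 = 31.99 mg/L, and at the critical point k_a D_c = k_1 L, so D_c = (0.168/0.972) × 31.99 = 5.529 mg/L.

t_c ≈ 1.26 d; D_c ≈ 5.53 mg/L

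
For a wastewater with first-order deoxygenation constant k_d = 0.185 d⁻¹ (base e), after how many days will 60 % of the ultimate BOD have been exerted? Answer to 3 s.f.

t ≈ 4.95 d

y/L₀ = 1 − e^(−k_d t) = 0.60 ⇒ e^(−k_d t) = 0.400
t = −ln(0.400) / 0.185 = 0.9163 / 0.185 = 4.953 d.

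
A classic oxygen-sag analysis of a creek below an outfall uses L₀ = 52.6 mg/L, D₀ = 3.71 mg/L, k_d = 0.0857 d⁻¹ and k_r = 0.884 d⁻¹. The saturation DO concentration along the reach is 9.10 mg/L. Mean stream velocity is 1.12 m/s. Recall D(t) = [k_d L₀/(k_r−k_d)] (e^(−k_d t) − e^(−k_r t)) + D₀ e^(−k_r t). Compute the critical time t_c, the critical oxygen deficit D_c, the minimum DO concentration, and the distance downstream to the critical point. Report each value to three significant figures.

With k_r/k_d = 10.32 and 1 − D₀(k_r−k_d)/(k_d L₀) = 0.3430,
t_c = ln(10.32 × 0.3430) / (0.884 − 0.0857) = ln(3.538) / 0.7983 = 1.264/0.7983 = 1.583 d.
L(t_c) = L₀ e^(−k_d t_c) = 52.6 × 0.8732 = 45.93 mg/L, and at the critical point k_r D_c = k_d L, so D_c = (0.0857/0.884) × 45.93 = 4.453 mg/L.
Minimum DO = C_s − D_c = 9.10 − 4.453 = 4.647 mg/L.
x_c = v t_c = 1.12 m/s × 1.583 d × 86400 s/d = 153200 m ≈ 153 km.

t_c ≈ 1.58 d; D_c ≈ 4.45 mg/L; min DO ≈ 4.65 mg/L; x_c ≈ 153 km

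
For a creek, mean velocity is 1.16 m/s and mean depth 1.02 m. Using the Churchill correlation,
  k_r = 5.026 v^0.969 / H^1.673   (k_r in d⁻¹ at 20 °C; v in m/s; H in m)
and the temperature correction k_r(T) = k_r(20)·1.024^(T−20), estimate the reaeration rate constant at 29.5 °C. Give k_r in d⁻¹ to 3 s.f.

k_r(20) = 5.026 × 1.16^0.969 / 1.02^1.673 = 5.026 × 1.155 / 1.034 = 5.614 d⁻¹.
k_r(29.5) = 5.614 × 1.024^(29.5−20) = 5.614 × 1.253 = 7.033 d⁻¹.

k_r ≈ 7.03 d⁻¹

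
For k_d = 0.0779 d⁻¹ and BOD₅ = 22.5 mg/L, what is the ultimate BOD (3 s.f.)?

BOD₅ = L₀(1 − e^(−5k_d)) ⇒ L₀ = BOD₅ / (1 − e^(−5×0.0779))
= 22.5 / (1 − 0.6774) = 22.5 / 0.3226 = 69.74 mg/L.

L₀ ≈ 69.7 mg/L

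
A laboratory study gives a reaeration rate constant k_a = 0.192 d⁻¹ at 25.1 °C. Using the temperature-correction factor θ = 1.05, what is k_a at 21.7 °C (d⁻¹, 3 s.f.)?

k_a(T₂) = k_a(T₁) · θ^(T₂−T₁) = 0.192 × 1.05^(21.7−25.1)
= 0.192 × 1.05^-3.40 = 0.192 × 0.8471 = 0.1627 d⁻¹.

k_a ≈ 0.163 d⁻¹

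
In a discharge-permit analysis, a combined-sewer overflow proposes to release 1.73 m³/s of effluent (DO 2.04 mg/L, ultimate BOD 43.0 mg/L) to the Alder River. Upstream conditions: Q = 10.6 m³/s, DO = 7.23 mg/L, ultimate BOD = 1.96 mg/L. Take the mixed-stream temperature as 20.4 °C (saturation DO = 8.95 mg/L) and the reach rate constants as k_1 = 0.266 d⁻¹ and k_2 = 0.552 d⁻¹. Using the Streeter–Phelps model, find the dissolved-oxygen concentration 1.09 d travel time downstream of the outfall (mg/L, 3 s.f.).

DO ≈ 6.17 mg/L

Mixed DO = (10.6×7.23 + 1.73×2.04)/(10.6+1.73) = 80.17/12.33 = 6.502 mg/L.
Mixed L₀ = (10.6×1.96 + 1.73×43.0)/(12.33) = 95.17/12.33 = 7.718 mg/L.
Initial deficit D₀ = C_s − DO₀ = 8.95 − 6.502 = 2.448 mg/L.
D(1.09) = [0.266×7.718/(0.552−0.266)](e^(−0.266×1.09) − e^(−0.552×1.09)) + 2.448 e^(−0.552×1.09)
= 7.179 × (0.7483 − 0.5479) + 2.448 × 0.5479 = 2.780 mg/L.
DO = 8.95 − 2.780 = 6.170 mg/L.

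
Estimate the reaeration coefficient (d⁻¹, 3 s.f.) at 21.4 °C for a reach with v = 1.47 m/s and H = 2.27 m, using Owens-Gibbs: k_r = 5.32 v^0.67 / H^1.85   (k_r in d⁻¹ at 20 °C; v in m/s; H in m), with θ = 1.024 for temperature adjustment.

k_r(20) = 5.32 × 1.47^0.67 / 2.27^1.85 = 5.32 × 1.295 / 4.557 = 1.511 d⁻¹.
k_r(21.4) = 1.511 × 1.024^(21.4−20) = 1.511 × 1.034 = 1.562 d⁻¹.

k_r ≈ 1.56 d⁻¹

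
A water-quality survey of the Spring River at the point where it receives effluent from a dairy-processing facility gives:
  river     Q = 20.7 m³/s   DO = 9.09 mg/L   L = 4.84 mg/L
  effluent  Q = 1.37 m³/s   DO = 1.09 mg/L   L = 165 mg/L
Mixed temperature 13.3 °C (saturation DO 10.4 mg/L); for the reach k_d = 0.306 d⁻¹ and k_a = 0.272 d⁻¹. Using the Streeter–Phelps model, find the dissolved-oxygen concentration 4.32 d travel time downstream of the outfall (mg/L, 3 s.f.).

Mixed DO = (20.7×9.09 + 1.37×1.09)/(20.7+1.37) = 189.7/22.07 = 8.593 mg/L.
Mixed L₀ = (20.7×4.84 + 1.37×165)/(22.07) = 326.2/22.07 = 14.78 mg/L.
Initial deficit D₀ = C_s − DO₀ = 10.4 − 8.593 = 1.807 mg/L.
D(4.32) = [0.306×14.78/(0.272−0.306)](e^(−0.306×4.32) − e^(−0.272×4.32)) + 1.807 e^(−0.272×4.32)
= -133.0 × (0.2666 − 0.3088) + 1.807 × 0.3088 = 6.170 mg/L.
DO = 10.4 − 6.170 = 4.230 mg/L.

DO ≈ 4.23 mg/L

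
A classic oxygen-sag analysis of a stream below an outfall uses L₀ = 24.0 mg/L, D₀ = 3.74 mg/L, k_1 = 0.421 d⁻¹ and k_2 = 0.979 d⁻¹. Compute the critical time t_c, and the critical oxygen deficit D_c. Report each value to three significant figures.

t_c ≈ 1.10 d; D_c ≈ 6.50 mg/L

At the critical point dD/dt = 0, so k_1 L₀ e^(−k_1 t) = k_2 D. Substituting D(t) from the Streeter–Phelps equation and solving for t gives
t_c = ln[(k_2/k_1)(1 − D₀(k_2−k_1)/(k_1 L₀))] / (k_2−k_1).
Here k_2−k_1 = 0.5580 d⁻¹ and 1 − D₀(k_2−k_1)/(k_1 L₀) = 1 − 3.74×0.5580/(0.421×24.0) = 0.7935, so
t_c = ln(2.325 × 0.7935) / 0.5580 = 0.6125 / 0.5580 = 1.098 d.
D_c = (k_1/k_2) L₀ e^(−k_1 t_c) = (0.421/0.979) × 24.0 × e^(−0.421×1.098) = 0.4300 × 24.0 × 0.6299 = 6.501 mg/L.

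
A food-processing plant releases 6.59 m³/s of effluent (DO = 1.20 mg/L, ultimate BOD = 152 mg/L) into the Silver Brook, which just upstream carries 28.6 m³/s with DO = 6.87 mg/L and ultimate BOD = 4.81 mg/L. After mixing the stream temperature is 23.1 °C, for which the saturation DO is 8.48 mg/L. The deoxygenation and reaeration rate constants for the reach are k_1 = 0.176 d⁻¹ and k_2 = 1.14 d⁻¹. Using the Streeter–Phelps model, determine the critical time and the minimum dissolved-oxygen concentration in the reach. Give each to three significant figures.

t_c ≈ 1.31 d; minimum DO ≈ 4.51 mg/L

Mixed DO = (28.6×6.87 + 6.59×1.20)/(28.6+6.59) = 204.4/35.19 = 5.808 mg/L.
Mixed L₀ = (28.6×4.81 + 6.59×152)/(35.19) = 1139/35.19 = 32.37 mg/L.
Initial deficit D₀ = C_s − DO₀ = 8.48 − 5.808 = 2.672 mg/L.
t_c = (1/0.9640) ln[(1.14/0.176)(1 − 2.672×0.9640/(0.176×32.37))] = 1.037 × ln(3.549) = 1.314 d.
D_c = (0.176/1.14) × 32.37 × e^(−0.176×1.314) = 0.1544 × 32.37 × 0.7935 = 3.966 mg/L.
Minimum DO = 8.48 − 3.966 = 4.514 mg/L.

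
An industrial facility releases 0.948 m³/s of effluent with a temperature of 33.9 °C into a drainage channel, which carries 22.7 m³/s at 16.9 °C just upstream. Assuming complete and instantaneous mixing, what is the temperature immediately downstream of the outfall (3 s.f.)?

Flow-weighted mixing: C = (Q_r C_r + Q_w C_w)/(Q_r + Q_w)
= (22.7×16.9 + 0.948×33.9)/(22.7 + 0.948) = 415.8/23.65 = 17.58 °C.

17.6 °C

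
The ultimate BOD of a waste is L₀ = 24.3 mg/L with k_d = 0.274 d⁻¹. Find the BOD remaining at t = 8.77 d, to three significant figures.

L ≈ 2.20 mg/L

L_t = L₀ e^(−k_d t) = 24.3 × e^(−0.274×8.77) = 24.3 × 0.09045 = 2.198 mg/L.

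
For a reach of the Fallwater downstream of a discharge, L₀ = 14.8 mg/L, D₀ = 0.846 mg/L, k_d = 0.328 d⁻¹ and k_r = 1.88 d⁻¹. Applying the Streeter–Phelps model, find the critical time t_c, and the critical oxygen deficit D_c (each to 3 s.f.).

With k_r/k_d = 5.732 and 1 − D₀(k_r−k_d)/(k_d L₀) = 0.7295,
t_c = ln(5.732 × 0.7295) / (1.88 − 0.328) = ln(4.181) / 1.552 = 1.431/1.552 = 0.9218 d.
D_c = (k_d/k_r) L₀ e^(−k_d t_c) = (0.328/1.88) × 14.8 × e^(−0.328×0.9218) = 0.1745 × 14.8 × 0.7391 = 1.908 mg/L.

t_c ≈ 0.922 d; D_c ≈ 1.91 mg/L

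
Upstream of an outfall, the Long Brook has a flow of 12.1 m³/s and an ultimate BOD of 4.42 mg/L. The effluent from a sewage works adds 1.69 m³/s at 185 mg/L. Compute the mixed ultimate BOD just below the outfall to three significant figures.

Flow-weighted mixing: C = (Q_r C_r + Q_w C_w)/(Q_r + Q_w)
= (12.1×4.42 + 1.69×185)/(12.1 + 1.69) = 366.1/13.79 = 26.55 mg/L.

26.6 mg/L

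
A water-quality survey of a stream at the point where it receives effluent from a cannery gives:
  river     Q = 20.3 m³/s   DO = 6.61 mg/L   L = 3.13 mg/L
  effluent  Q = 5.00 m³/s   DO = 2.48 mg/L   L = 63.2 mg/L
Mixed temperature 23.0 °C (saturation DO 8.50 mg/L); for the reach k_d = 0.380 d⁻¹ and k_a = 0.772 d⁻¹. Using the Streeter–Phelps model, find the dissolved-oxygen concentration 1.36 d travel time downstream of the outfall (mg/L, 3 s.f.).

Mixed DO = (20.3×6.61 + 5.00×2.48)/(20.3+5.00) = 146.6/25.30 = 5.794 mg/L.
Mixed L₀ = (20.3×3.13 + 5.00×63.2)/(25.30) = 379.5/25.30 = 15.00 mg/L.
Initial deficit D₀ = C_s − DO₀ = 8.50 − 5.794 = 2.706 mg/L.
D(1.36) = [0.380×15.00/(0.772−0.380)](e^(−0.380×1.36) − e^(−0.772×1.36)) + 2.706 e^(−0.772×1.36)
= 14.54 × (0.5964 − 0.3500) + 2.706 × 0.3500 = 4.531 mg/L.
DO = 8.50 − 4.531 = 3.969 mg/L.

DO ≈ 3.97 mg/L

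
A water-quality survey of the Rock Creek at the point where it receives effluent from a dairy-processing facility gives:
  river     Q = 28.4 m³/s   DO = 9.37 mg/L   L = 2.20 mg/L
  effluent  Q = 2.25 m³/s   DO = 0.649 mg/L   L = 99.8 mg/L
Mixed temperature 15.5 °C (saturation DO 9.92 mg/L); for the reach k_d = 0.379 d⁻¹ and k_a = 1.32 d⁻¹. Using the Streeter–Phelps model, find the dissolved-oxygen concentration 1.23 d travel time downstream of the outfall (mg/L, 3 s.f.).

Mixed DO = (28.4×9.37 + 2.25×0.649)/(28.4+2.25) = 267.6/30.65 = 8.730 mg/L.
Mixed L₀ = (28.4×2.20 + 2.25×99.8)/(30.65) = 287.0/30.65 = 9.365 mg/L.
Initial deficit D₀ = C_s − DO₀ = 9.92 − 8.730 = 1.190 mg/L.
D(1.23) = [0.379×9.365/(1.32−0.379)](e^(−0.379×1.23) − e^(−1.32×1.23)) + 1.190 e^(−1.32×1.23)
= 3.772 × (0.6274 − 0.1972) + 1.190 × 0.1972 = 1.857 mg/L.
DO = 9.92 − 1.857 = 8.063 mg/L.

DO ≈ 8.06 mg/L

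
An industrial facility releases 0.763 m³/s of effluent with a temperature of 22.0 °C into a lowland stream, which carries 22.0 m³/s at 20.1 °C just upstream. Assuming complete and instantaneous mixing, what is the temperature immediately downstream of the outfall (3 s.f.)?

Flow-weighted mixing: C = (Q_r C_r + Q_w C_w)/(Q_r + Q_w)
= (22.0×20.1 + 0.763×22.0)/(22.0 + 0.763) = 459.0/22.76 = 20.16 °C.

20.2 °C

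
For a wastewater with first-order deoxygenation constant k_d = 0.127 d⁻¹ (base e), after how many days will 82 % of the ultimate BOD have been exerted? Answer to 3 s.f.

y/L₀ = 1 − e^(−k_d t) = 0.82 ⇒ e^(−k_d t) = 0.180
t = −ln(0.180) / 0.127 = 1.715 / 0.127 = 13.50 d.

t ≈ 13.5 d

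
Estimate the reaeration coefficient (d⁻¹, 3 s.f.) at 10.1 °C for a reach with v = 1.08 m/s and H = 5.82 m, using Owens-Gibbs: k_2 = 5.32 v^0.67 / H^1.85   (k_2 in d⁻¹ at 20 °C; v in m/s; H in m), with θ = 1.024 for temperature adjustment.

k_2(20) = 5.32 × 1.08^0.67 / 5.82^1.85 = 5.32 × 1.053 / 26.01 = 0.2154 d⁻¹.
k_2(10.1) = 0.2154 × 1.024^(10.1−20) = 0.2154 × 0.7907 = 0.1703 d⁻¹.

k_2 ≈ 0.170 d⁻¹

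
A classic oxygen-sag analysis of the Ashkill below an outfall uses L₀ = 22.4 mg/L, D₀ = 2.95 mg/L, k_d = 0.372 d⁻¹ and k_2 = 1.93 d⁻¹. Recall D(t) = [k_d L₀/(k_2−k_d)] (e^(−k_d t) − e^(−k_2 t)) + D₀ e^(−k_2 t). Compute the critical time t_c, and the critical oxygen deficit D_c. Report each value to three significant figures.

t_c = [1/(k_2−k_d)] ln[(k_2/k_d)(1 − D₀(k_2−k_d)/(k_d L₀))]
= [1/(1.93−0.372)] ln[(1.93/0.372)(1 − 2.95×1.558/(0.372×22.4))]
= (1/1.558) ln[5.188 × 0.4484] = 0.6418 × ln(2.327) = 0.6418 × 0.8444 = 0.5420 d.
L(t_c) = L₀ e^(−k_d t_c) = 22.4 × 0.8174 = 18.31 mg/L, and at the critical point k_2 D_c = k_d L, so D_c = (0.372/1.93) × 18.31 = 3.529 mg/L.

t_c ≈ 0.542 d; D_c ≈ 3.53 mg/L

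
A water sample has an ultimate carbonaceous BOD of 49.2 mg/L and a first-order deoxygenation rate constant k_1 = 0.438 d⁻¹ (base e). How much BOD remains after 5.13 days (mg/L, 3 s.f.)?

L_t = L₀ e^(−k_1 t) = 49.2 × e^(−0.438×5.13) = 49.2 × 0.1057 = 5.202 mg/L.

L ≈ 5.20 mg/L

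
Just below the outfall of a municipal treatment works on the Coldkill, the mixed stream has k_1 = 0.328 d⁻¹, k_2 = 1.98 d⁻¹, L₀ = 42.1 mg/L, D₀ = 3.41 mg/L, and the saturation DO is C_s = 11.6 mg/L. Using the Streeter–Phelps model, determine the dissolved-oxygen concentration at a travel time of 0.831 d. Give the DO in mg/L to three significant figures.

k_1 L₀/(k_2−k_1) = 0.328×42.1/(1.98−0.328) = 13.81/1.652 = 8.359 mg/L.
e^(−k_1 t) = e^(−0.328×0.8310) = 0.7614; e^(−k_2 t) = e^(−1.98×0.8310) = 0.1929.
D = 8.359 × (0.7614 − 0.1929) + 3.41 × 0.1929 = 4.752 + 0.6579 = 5.410 mg/L.
DO = C_s − D = 11.6 − 5.410 = 6.190 mg/L.

DO ≈ 6.19 mg/L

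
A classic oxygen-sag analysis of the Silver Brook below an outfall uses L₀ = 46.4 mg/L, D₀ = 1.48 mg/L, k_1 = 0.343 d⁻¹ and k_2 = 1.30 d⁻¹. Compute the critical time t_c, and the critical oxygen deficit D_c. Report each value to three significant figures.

With k_2/k_1 = 3.790 and 1 − D₀(k_2−k_1)/(k_1 L₀) = 0.9110,
t_c = ln(3.790 × 0.9110) / (1.30 − 0.343) = ln(3.453) / 0.9570 = 1.239/0.9570 = 1.295 d.
D_c = (k_1/k_2) L₀ e^(−k_1 t_c) = (0.343/1.30) × 46.4 × e^(−0.343×1.295) = 0.2638 × 46.4 × 0.6414 = 7.852 mg/L.

t_c ≈ 1.29 d; D_c ≈ 7.85 mg/L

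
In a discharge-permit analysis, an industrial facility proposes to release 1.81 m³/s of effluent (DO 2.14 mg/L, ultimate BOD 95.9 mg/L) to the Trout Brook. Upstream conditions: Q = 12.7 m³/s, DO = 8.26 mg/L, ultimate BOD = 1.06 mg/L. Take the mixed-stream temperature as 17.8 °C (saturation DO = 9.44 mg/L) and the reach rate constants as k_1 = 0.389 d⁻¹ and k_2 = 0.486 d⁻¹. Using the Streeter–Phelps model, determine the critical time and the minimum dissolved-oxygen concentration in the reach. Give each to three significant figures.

t_c ≈ 1.90 d; minimum DO ≈ 4.51 mg/L

Mixed DO = (12.7×8.26 + 1.81×2.14)/(12.7+1.81) = 108.8/14.51 = 7.497 mg/L.
Mixed L₀ = (12.7×1.06 + 1.81×95.9)/(14.51) = 187.0/14.51 = 12.89 mg/L.
Initial deficit D₀ = C_s − DO₀ = 9.44 − 7.497 = 1.943 mg/L.
t_c = (1/0.09700) ln[(0.486/0.389)(1 − 1.943×0.09700/(0.389×12.89))] = 10.31 × ln(1.202) = 1.900 d.
D_c = (0.389/0.486) × 12.89 × e^(−0.389×1.900) = 0.8004 × 12.89 × 0.4775 = 4.927 mg/L.
Minimum DO = 9.44 − 4.927 = 4.513 mg/L.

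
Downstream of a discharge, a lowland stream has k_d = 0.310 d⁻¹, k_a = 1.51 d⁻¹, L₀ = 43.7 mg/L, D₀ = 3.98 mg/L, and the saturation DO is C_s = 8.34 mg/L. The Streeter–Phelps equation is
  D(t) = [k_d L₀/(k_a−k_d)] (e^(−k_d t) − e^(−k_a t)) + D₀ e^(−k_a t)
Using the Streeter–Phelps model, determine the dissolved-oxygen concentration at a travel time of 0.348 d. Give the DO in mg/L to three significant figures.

DO ≈ 2.53 mg/L

k_d L₀/(k_a−k_d) = 0.310×43.7/(1.51−0.310) = 13.55/1.200 = 11.29 mg/L.
e^(−k_d t) = e^(−0.310×0.3480) = 0.8977; e^(−k_a t) = e^(−1.51×0.3480) = 0.5913.
D = 11.29 × (0.8977 − 0.5913) + 3.98 × 0.5913 = 3.460 + 2.353 = 5.813 mg/L.
DO = C_s − D = 8.34 − 5.813 = 2.527 mg/L.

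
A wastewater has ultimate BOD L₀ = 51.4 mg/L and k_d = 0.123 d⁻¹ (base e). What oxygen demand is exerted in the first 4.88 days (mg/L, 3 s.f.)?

y_t = L₀(1 − e^(−k_d t)) = 51.4 × (1 − e^(−0.123×4.88))
= 51.4 × (1 − 0.5487) = 51.4 × 0.4513 = 23.20 mg/L.

y ≈ 23.2 mg/L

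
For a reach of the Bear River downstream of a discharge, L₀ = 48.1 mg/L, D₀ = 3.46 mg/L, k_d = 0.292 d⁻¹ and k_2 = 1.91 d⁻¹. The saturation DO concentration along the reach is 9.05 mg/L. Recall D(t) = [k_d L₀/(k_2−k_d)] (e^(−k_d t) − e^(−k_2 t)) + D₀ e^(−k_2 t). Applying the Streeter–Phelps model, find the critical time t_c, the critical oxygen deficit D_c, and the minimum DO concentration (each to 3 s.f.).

t_c ≈ 0.846 d; D_c ≈ 5.74 mg/L; min DO ≈ 3.31 mg/L

t_c = [1/(k_2−k_d)] ln[(k_2/k_d)(1 − D₀(k_2−k_d)/(k_d L₀))]
= [1/(1.91−0.292)] ln[(1.91/0.292)(1 − 3.46×1.618/(0.292×48.1))]
= (1/1.618) ln[6.541 × 0.6014] = 0.6180 × ln(3.934) = 0.6180 × 1.370 = 0.8465 d.
D_c = (k_d/k_2) L₀ e^(−k_d t_c) = (0.292/1.91) × 48.1 × e^(−0.292×0.8465) = 0.1529 × 48.1 × 0.7810 = 5.743 mg/L.
Minimum DO = C_s − D_c = 9.05 − 5.743 = 3.307 mg/L.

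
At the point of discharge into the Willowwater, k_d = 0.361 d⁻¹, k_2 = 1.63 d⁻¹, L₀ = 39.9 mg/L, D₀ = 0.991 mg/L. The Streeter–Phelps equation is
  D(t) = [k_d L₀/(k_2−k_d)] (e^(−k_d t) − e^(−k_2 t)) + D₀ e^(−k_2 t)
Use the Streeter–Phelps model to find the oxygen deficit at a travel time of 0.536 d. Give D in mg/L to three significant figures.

k_d L₀/(k_2−k_d) = 0.361×39.9/(1.63−0.361) = 14.40/1.269 = 11.35 mg/L.
e^(−k_d t) = e^(−0.361×0.5360) = 0.8241; e^(−k_2 t) = e^(−1.63×0.5360) = 0.4174.
D = 11.35 × (0.8241 − 0.4174) + 0.991 × 0.4174 = 4.616 + 0.4137 = 5.029 mg/L.

D ≈ 5.03 mg/L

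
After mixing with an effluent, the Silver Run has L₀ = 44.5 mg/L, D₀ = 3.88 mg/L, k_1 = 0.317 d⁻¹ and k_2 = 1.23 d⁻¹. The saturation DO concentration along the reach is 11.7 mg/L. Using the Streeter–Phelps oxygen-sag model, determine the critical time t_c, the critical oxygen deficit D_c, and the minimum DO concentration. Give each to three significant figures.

With k_2/k_1 = 3.880 and 1 − D₀(k_2−k_1)/(k_1 L₀) = 0.7489,
t_c = ln(3.880 × 0.7489) / (1.23 − 0.317) = ln(2.906) / 0.9130 = 1.067/0.9130 = 1.168 d.
D_c = (k_1/k_2) L₀ e^(−k_1 t_c) = (0.317/1.23) × 44.5 × e^(−0.317×1.168) = 0.2577 × 44.5 × 0.6905 = 7.919 mg/L.
Minimum DO = C_s − D_c = 11.7 − 7.919 = 3.781 mg/L.

t_c ≈ 1.17 d; D_c ≈ 7.92 mg/L; min DO ≈ 3.78 mg/L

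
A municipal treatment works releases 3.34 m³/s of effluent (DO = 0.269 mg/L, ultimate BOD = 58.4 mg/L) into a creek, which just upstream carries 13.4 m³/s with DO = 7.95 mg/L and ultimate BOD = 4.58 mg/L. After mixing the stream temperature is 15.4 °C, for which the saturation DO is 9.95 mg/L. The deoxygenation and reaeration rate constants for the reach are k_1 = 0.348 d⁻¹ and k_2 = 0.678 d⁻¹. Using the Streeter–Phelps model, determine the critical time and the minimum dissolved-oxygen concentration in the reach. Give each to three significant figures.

t_c ≈ 1.27 d; minimum DO ≈ 4.90 mg/L

Mixed DO = (13.4×7.95 + 3.34×0.269)/(13.4+3.34) = 107.4/16.74 = 6.417 mg/L.
Mixed L₀ = (13.4×4.58 + 3.34×58.4)/(16.74) = 256.4/16.74 = 15.32 mg/L.
Initial deficit D₀ = C_s − DO₀ = 9.95 − 6.417 = 3.533 mg/L.
t_c = (1/0.3300) ln[(0.678/0.348)(1 − 3.533×0.3300/(0.348×15.32))] = 3.030 × ln(1.522) = 1.273 d.
D_c = (0.348/0.678) × 15.32 × e^(−0.348×1.273) = 0.5133 × 15.32 × 0.6420 = 5.048 mg/L.
Minimum DO = 9.95 − 5.048 = 4.902 mg/L.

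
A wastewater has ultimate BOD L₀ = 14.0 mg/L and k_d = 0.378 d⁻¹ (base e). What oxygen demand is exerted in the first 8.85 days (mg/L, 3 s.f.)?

y ≈ 13.5 mg/L

y_t = L₀(1 − e^(−k_d t)) = 14.0 × (1 − e^(−0.378×8.85))
= 14.0 × (1 − 0.03525) = 14.0 × 0.9648 = 13.51 mg/L.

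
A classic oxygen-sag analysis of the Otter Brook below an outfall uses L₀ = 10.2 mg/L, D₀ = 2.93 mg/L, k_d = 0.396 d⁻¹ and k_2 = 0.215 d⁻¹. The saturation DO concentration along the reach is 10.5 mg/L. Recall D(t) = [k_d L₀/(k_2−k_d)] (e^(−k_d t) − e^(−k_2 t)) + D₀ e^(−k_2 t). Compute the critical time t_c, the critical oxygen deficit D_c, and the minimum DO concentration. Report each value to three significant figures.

t_c = [1/(k_2−k_d)] ln[(k_2/k_d)(1 − D₀(k_2−k_d)/(k_d L₀))]
= [1/(0.215−0.396)] ln[(0.215/0.396)(1 − 2.93×-0.1810/(0.396×10.2))]
= (1/-0.1810) ln[0.5429 × 1.131] = -5.525 × ln(0.6142) = -5.525 × -0.4874 = 2.693 d.
D_c = (k_d/k_2) L₀ e^(−k_d t_c) = (0.396/0.215) × 10.2 × e^(−0.396×2.693) = 1.842 × 10.2 × 0.3443 = 6.467 mg/L.
Minimum DO = C_s − D_c = 10.5 − 6.467 = 4.033 mg/L.

t_c ≈ 2.69 d; D_c ≈ 6.47 mg/L; min DO ≈ 4.03 mg/L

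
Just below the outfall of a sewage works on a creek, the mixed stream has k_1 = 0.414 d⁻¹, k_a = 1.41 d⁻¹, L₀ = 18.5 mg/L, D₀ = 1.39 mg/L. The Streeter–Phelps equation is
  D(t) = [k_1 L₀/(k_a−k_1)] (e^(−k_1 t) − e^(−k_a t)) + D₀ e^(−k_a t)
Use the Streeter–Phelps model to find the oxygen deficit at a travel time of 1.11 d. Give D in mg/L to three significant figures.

D ≈ 3.54 mg/L

k_1 L₀/(k_a−k_1) = 0.414×18.5/(1.41−0.414) = 7.659/0.9960 = 7.690 mg/L.
e^(−k_1 t) = e^(−0.414×1.110) = 0.6316; e^(−k_a t) = e^(−1.41×1.110) = 0.2091.
D = 7.690 × (0.6316 − 0.2091) + 1.39 × 0.2091 = 3.249 + 0.2906 = 3.540 mg/L.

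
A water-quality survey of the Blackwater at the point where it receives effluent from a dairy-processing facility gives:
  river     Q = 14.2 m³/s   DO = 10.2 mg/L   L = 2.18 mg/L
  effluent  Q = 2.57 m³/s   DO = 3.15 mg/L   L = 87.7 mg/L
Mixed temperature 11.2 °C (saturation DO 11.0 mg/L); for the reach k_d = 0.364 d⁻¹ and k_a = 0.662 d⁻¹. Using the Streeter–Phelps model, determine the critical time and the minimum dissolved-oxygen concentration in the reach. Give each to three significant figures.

t_c ≈ 1.65 d; minimum DO ≈ 6.39 mg/L

Mixed DO = (14.2×10.2 + 2.57×3.15)/(14.2+2.57) = 152.9/16.77 = 9.120 mg/L.
Mixed L₀ = (14.2×2.18 + 2.57×87.7)/(16.77) = 256.3/16.77 = 15.29 mg/L.
Initial deficit D₀ = C_s − DO₀ = 11.0 − 9.120 = 1.880 mg/L.
t_c = (1/0.2980) ln[(0.662/0.364)(1 − 1.880×0.2980/(0.364×15.29))] = 3.356 × ln(1.636) = 1.651 d.
D_c = (0.364/0.662) × 15.29 × e^(−0.364×1.651) = 0.5498 × 15.29 × 0.5483 = 4.608 mg/L.
Minimum DO = 11.0 − 4.608 = 6.392 mg/L.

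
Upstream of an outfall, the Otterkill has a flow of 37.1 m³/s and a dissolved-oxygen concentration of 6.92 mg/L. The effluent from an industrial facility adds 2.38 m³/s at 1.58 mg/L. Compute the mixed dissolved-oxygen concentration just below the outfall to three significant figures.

Flow-weighted mixing: C = (Q_r C_r + Q_w C_w)/(Q_r + Q_w)
= (37.1×6.92 + 2.38×1.58)/(37.1 + 2.38) = 260.5/39.48 = 6.598 mg/L.

6.60 mg/L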